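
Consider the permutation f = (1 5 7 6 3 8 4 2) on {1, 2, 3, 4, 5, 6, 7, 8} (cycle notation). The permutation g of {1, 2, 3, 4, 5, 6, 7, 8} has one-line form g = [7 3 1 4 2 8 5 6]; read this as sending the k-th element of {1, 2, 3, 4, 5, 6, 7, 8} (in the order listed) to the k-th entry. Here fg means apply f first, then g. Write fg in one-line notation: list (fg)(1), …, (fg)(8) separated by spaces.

2 7 6 3 5 1 8 4

(fg)(x) = g(f(x)). Computing each image: g(f(1)) = g(5) = 2, g(f(2)) = g(1) = 7, g(f(3)) = g(8) = 6, g(f(4)) = g(2) = 3, g(f(5)) = g(7) = 5, g(f(6)) = g(3) = 1, g(f(7)) = g(6) = 8, g(f(8)) = g(4) = 4.
Hence fg = [2 7 6 3 5 1 8 4].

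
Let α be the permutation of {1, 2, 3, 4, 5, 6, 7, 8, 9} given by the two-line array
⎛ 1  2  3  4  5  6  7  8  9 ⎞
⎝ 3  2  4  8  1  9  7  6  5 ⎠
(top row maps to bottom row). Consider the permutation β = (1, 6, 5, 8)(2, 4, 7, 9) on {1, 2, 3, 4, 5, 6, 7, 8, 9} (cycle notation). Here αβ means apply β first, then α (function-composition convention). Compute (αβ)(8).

3

(αβ)(8) = α(β(8)). β(8) = 1, then α(1) = 3. So (αβ)(8) = 3.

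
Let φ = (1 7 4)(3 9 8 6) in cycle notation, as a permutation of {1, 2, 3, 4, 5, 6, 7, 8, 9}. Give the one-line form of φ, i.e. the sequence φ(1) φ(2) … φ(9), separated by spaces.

Image by image: 1→7, 2→2, 3→9, 4→1, 5→5, 6→3, 7→4, 8→6, 9→8.
Listing these in domain order gives 7 2 9 1 5 3 4 6 8.

7 2 9 1 5 3 4 6 8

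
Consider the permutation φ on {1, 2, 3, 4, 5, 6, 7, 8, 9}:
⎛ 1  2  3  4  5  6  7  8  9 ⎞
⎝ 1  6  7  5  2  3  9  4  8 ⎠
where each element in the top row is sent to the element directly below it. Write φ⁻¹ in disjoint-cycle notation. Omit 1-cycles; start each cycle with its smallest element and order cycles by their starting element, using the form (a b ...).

(2 5 4 8 9 7 3 6)

First write φ in disjoint cycles: (2 6 3 7 9 8 4 5).
The inverse reverses every cycle; in canonical form, φ⁻¹ = (2 5 4 8 9 7 3 6).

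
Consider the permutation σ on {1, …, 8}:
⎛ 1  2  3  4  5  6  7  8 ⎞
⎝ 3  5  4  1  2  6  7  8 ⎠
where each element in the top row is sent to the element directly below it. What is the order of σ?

The disjoint-cycle form of σ has cycle lengths 3, 2, 1, 1, 1.
The order of σ is the least common multiple of its cycle lengths: lcm(3, 2) = 6.

6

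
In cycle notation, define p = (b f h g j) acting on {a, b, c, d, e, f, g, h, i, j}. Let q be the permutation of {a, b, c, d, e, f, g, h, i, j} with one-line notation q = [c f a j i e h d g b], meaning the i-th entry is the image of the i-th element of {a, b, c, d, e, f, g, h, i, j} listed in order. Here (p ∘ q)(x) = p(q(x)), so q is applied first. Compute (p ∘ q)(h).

d

First apply q: q(h) = d, then p(d) = d. Thus (p ∘ q)(h) = d.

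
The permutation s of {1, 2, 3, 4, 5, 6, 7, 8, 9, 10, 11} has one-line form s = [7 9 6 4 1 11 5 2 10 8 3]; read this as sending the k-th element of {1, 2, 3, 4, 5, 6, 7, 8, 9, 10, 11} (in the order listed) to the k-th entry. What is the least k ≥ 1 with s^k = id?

12

Writing s as disjoint cycles, the cycle lengths are 4, 3, 3, 1.
The order is lcm(4, 3, 3) = 12.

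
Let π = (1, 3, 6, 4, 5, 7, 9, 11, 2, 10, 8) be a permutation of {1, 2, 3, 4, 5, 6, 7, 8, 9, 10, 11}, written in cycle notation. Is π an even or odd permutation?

even

The cycle lengths are 11.
A cycle of length ℓ contributes ℓ−1 transpositions, so π is a product of 10 transpositions — even.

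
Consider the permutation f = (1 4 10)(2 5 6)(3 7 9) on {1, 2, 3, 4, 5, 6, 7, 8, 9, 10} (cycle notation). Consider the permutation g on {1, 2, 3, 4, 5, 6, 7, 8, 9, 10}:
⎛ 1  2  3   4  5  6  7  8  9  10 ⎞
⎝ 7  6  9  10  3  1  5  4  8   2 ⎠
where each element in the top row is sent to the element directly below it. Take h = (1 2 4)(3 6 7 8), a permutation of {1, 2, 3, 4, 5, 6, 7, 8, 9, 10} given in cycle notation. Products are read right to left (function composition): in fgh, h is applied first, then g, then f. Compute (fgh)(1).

Chase 1: h(1) = 2; g(2) = 6; f(6) = 2. Hence (fgh)(1) = 2.

2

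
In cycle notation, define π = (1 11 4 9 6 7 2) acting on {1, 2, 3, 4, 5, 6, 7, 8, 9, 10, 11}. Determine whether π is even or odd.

The cycle lengths are 7, 1, 1, 1, 1.
A cycle of length ℓ contributes ℓ−1 transpositions, so π is a product of 6 transpositions — even.

even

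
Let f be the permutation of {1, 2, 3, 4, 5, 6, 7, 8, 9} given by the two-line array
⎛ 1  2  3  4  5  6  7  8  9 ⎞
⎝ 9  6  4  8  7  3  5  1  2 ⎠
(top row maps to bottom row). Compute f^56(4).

4

Tracing 4 → 8 → … returns to 4 after 7 steps, so 4 lies in a 7-cycle (1 9 2 6 3 4 8).
Powers repeat with period 7 on this cycle, and 56 mod 7 = 0, so f^56(4) = f^0(4).
So f^56(4) = 4.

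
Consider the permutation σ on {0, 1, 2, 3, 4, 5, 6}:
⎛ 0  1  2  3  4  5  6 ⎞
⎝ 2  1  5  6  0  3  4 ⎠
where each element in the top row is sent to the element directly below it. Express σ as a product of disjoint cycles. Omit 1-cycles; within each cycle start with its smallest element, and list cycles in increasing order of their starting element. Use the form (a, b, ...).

(0, 2, 5, 3, 6, 4)

Start at 0 and follow images: 0 → 2 → 5 → 3 → 6 → 4 → 0, giving the cycle (0, 2, 5, 3, 6, 4).
Continuing from each remaining unvisited element yields (0, 2, 5, 3, 6, 4).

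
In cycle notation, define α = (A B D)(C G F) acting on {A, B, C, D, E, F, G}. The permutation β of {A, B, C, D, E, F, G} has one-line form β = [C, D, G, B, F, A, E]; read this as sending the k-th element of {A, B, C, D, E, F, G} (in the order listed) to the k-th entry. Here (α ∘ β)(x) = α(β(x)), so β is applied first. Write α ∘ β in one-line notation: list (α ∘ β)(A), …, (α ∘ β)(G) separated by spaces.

Chase each element through β then α: A → C → G; B → D → A; C → G → F; D → B → D; E → F → C; F → A → B; G → E → E.
Collecting the images, α ∘ β = [G A F D C B E].

G A F D C B E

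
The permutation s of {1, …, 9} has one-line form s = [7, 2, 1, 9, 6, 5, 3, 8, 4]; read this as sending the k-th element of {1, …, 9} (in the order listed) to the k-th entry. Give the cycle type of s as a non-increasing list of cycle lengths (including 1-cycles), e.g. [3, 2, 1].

[3, 2, 2, 1, 1]

The disjoint cycles are (1, 7, 3)(2)(4, 9)(5, 6)(8), with lengths 3, 2, 2, 1, 1 in non-increasing order.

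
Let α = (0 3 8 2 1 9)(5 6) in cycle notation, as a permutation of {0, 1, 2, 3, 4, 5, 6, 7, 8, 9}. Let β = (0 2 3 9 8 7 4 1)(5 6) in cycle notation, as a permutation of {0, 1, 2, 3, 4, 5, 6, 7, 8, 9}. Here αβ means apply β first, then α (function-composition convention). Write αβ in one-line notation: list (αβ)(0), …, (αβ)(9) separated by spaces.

(αβ)(x) = α(β(x)). Computing each image: α(β(0)) = α(2) = 1, α(β(1)) = α(0) = 3, α(β(2)) = α(3) = 8, α(β(3)) = α(9) = 0, α(β(4)) = α(1) = 9, α(β(5)) = α(6) = 5, α(β(6)) = α(5) = 6, α(β(7)) = α(4) = 4, α(β(8)) = α(7) = 7, α(β(9)) = α(8) = 2.
Hence αβ = [1 3 8 0 9 5 6 4 7 2].

1 3 8 0 9 5 6 4 7 2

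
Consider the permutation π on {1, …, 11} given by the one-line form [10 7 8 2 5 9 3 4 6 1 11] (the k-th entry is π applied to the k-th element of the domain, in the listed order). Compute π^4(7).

Tracing 7 → 3 → … returns to 7 after 5 steps, so 7 lies in a 5-cycle (2, 7, 3, 8, 4).
Advancing 4 steps from 7: 7 → 3 → 8 → 4 → 2.

2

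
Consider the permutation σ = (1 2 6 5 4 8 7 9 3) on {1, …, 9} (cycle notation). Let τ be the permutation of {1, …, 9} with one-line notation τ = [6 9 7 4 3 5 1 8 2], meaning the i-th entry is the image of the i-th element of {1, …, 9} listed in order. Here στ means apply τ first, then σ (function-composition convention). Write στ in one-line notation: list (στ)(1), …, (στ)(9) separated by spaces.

5 3 9 8 1 4 2 7 6

(στ)(x) = σ(τ(x)). Computing each image: σ(τ(1)) = σ(6) = 5, σ(τ(2)) = σ(9) = 3, σ(τ(3)) = σ(7) = 9, σ(τ(4)) = σ(4) = 8, σ(τ(5)) = σ(3) = 1, σ(τ(6)) = σ(5) = 4, σ(τ(7)) = σ(1) = 2, σ(τ(8)) = σ(8) = 7, σ(τ(9)) = σ(2) = 6.
Hence στ = [5 3 9 8 1 4 2 7 6].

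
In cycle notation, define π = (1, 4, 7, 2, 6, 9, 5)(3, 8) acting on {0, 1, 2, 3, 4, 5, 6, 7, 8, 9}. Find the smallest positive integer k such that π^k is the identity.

14

The cycle type of π is (7, 2, 1).
The order is lcm(7, 2) = 14.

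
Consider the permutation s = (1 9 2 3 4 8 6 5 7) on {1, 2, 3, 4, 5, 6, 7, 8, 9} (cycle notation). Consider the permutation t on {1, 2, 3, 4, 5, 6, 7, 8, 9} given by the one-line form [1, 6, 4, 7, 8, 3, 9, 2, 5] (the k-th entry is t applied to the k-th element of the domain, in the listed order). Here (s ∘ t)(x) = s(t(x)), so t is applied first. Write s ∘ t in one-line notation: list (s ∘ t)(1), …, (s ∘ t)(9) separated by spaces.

9 5 8 1 6 4 2 3 7

(s ∘ t)(x) = s(t(x)). Computing each image: s(t(1)) = s(1) = 9, s(t(2)) = s(6) = 5, s(t(3)) = s(4) = 8, s(t(4)) = s(7) = 1, s(t(5)) = s(8) = 6, s(t(6)) = s(3) = 4, s(t(7)) = s(9) = 2, s(t(8)) = s(2) = 3, s(t(9)) = s(5) = 7.
Hence s ∘ t = [9 5 8 1 6 4 2 3 7].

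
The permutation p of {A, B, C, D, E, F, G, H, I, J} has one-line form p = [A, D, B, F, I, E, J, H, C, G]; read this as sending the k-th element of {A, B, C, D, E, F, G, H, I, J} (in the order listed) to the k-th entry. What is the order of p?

6

Writing p as disjoint cycles, the cycle lengths are 6, 2, 1, 1.
The order of p is the least common multiple of its cycle lengths: lcm(6, 2) = 6.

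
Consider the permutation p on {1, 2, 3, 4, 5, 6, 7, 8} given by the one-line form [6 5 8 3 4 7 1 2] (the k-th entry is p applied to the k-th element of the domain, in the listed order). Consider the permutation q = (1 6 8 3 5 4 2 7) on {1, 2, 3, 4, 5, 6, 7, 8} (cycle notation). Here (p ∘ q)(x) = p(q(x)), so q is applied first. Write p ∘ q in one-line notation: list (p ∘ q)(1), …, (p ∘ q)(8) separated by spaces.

(p ∘ q)(x) = p(q(x)). Computing each image: p(q(1)) = p(6) = 7, p(q(2)) = p(7) = 1, p(q(3)) = p(5) = 4, p(q(4)) = p(2) = 5, p(q(5)) = p(4) = 3, p(q(6)) = p(8) = 2, p(q(7)) = p(1) = 6, p(q(8)) = p(3) = 8.
Hence p ∘ q = [7 1 4 5 3 2 6 8].

7 1 4 5 3 2 6 8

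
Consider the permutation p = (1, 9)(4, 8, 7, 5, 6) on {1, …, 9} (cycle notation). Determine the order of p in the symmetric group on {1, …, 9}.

10

The cycle type of p is (5, 2, 1, 1).
The order is lcm(5, 2) = 10.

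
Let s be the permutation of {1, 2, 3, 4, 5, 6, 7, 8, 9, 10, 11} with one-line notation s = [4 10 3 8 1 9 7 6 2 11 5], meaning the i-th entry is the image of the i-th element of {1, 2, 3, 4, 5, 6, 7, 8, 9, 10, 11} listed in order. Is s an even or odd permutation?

In disjoint-cycle form the cycle lengths are 9, 1, 1.
A cycle is odd iff its length is even; s has 0 even-length cycles, so sgn(s) = (−1)^0 and s is even.

even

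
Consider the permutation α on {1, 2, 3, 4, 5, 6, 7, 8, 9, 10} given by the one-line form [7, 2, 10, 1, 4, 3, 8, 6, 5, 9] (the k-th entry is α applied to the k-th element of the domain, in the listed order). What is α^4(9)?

Tracing 9 → 5 → … returns to 9 after 9 steps, so 9 lies in a 9-cycle (1 7 8 6 3 10 9 5 4).
Advancing 4 steps from 9: 9 → 5 → 4 → 1 → 7.

7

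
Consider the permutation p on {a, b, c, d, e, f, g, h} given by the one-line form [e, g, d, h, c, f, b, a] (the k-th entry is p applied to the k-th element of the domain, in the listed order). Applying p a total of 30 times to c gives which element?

Tracing c → d → … returns to c after 5 steps, so c lies in a 5-cycle (a, e, c, d, h).
Since the cycle has length 5, p^30 acts on it the same as p^0 (30 mod 5 = 0).
So p^30(c) = c.

c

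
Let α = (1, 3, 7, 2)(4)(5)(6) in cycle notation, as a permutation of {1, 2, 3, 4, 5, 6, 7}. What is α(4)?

The 1-cycle (4) fixes 4, so α(4) = 4.

4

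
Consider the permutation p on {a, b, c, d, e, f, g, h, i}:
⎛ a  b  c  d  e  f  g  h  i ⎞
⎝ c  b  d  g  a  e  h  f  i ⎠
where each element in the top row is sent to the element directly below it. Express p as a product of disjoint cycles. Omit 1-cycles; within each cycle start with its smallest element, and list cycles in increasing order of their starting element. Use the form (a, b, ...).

Start at a and follow images: a → c → d → g → h → f → e → a, giving the cycle (a, c, d, g, h, f, e).
Continuing from each remaining unvisited element yields (a, c, d, g, h, f, e).

(a, c, d, g, h, f, e)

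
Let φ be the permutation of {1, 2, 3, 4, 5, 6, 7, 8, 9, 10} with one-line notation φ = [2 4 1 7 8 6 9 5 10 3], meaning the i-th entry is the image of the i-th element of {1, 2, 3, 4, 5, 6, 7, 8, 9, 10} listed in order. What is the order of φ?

14

Writing φ as disjoint cycles, the cycle lengths are 7, 2, 1.
The order is lcm(7, 2) = 14.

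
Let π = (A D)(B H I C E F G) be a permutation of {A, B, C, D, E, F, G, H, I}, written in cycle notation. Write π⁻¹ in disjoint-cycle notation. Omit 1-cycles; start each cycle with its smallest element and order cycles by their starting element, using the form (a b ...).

The inverse reverses each cycle.
Reversing each cycle of π and rotating so the smallest element leads gives (A D)(B G F E C I H).

(A D)(B G F E C I H)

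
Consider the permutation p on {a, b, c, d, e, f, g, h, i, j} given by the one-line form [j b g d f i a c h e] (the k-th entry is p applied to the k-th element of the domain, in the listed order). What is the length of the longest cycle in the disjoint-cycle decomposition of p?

Decomposing into disjoint cycles gives (a j e f i h c g); the longest has length 8.

8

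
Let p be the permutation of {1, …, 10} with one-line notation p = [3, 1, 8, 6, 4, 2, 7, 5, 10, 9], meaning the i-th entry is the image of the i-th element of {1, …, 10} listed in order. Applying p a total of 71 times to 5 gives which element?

4

Tracing 5 → 4 → … returns to 5 after 7 steps, so 5 lies in a 7-cycle (1 3 8 5 4 6 2).
On a 7-cycle, p^7 is the identity, so p^71 = p^1 there (71 ≡ 1 mod 7).
Advancing 1 step from 5: 5 → 4.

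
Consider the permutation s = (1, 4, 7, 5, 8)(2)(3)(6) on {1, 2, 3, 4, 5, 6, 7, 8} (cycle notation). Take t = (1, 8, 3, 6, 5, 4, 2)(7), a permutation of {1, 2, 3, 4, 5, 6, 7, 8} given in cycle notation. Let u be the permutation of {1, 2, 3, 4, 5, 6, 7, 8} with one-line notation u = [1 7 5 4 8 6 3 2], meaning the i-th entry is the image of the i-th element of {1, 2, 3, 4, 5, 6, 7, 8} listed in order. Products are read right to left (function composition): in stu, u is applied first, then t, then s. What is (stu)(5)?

3

Chase 5: u(5) = 8; t(8) = 3; s(3) = 3. Hence (stu)(5) = 3.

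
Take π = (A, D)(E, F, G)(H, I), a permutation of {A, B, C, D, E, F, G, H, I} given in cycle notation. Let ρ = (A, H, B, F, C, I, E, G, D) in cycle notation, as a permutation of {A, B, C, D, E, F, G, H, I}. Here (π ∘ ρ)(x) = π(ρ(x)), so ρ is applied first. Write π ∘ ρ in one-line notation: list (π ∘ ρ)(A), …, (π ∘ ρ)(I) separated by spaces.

For each element, apply ρ then π: A → H → I; B → F → G; C → I → H; D → A → D; E → G → E; F → C → C; G → D → A; H → B → B; I → E → F.
So π ∘ ρ in one-line form is I G H D E C A B F.

I G H D E C A B F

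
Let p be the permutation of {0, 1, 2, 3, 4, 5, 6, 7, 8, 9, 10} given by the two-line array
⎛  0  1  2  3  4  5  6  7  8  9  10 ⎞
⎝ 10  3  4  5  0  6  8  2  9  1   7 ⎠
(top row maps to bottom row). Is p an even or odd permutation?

In disjoint-cycle form the cycle lengths are 6, 5.
A cycle of length ℓ contributes ℓ−1 transpositions, so p is a product of 5 + 4 = 9 transpositions — odd.

odd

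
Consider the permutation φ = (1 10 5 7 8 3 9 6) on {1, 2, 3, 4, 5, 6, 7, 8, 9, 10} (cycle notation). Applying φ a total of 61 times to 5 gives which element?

5 lies in the 8-cycle (1 10 5 7 8 3 9 6).
Powers repeat with period 8 on this cycle, and 61 mod 8 = 5, so φ^61(5) = φ^5(5).
Stepping 5 places around the cycle: 5 → 7 → 8 → 3 → 9 → 6.

6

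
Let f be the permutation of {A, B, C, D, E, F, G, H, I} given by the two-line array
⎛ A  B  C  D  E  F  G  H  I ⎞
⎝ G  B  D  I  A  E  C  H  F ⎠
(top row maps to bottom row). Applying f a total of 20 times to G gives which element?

A

Tracing G → C → … returns to G after 7 steps, so G lies in a 7-cycle (A G C D I F E).
On a 7-cycle, f^7 is the identity, so f^20 = f^6 there (20 ≡ 6 mod 7).
Advancing 6 steps from G: G → C → D → I → F → E → A.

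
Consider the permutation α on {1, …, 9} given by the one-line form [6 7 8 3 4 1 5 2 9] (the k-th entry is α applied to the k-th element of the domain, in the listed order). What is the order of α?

6

Decomposing into disjoint cycles gives cycle lengths 6, 2, 1.
Since disjoint cycles commute, ord(α) = lcm(6, 2) = 6.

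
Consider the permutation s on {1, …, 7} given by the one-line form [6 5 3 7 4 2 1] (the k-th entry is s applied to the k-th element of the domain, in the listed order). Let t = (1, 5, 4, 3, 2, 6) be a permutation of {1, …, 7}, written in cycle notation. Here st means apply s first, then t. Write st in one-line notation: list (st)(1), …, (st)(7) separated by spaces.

1 4 2 7 3 6 5

(st)(x) = t(s(x)). Computing each image: t(s(1)) = t(6) = 1, t(s(2)) = t(5) = 4, t(s(3)) = t(3) = 2, t(s(4)) = t(7) = 7, t(s(5)) = t(4) = 3, t(s(6)) = t(2) = 6, t(s(7)) = t(1) = 5.
Hence st = [1 4 2 7 3 6 5].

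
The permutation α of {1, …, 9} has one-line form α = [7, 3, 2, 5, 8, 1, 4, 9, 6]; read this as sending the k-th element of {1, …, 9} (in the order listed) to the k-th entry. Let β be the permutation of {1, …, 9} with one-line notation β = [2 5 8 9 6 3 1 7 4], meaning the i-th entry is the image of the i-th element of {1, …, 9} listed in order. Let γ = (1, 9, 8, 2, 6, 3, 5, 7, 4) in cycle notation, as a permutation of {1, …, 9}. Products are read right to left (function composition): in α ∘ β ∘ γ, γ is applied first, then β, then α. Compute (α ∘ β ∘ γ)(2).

Apply the permutations in order: γ(2) = 6, then β(6) = 3, then α(3) = 2. So (α ∘ β ∘ γ)(2) = 2.

2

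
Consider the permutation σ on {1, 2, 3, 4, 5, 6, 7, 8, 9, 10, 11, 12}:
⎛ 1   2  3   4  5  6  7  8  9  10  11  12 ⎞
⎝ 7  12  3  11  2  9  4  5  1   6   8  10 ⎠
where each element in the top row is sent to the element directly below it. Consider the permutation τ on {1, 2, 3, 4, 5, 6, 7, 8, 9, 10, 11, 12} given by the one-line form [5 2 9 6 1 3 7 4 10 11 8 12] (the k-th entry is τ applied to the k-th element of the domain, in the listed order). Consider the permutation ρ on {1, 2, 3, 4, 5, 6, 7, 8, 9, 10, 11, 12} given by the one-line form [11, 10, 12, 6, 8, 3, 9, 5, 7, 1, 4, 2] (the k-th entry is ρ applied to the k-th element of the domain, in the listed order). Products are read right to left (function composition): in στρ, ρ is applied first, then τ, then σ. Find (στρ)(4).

3

Chase 4: ρ(4) = 6; τ(6) = 3; σ(3) = 3. Hence (στρ)(4) = 3.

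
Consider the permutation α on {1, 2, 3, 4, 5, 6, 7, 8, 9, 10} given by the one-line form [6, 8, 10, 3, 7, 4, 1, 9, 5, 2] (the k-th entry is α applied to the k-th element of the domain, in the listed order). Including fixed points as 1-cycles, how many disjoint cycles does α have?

The cycle decomposition is (1 6 4 3 10 2 8 9 5 7), which has 1 cycle (counting 1-cycles).

1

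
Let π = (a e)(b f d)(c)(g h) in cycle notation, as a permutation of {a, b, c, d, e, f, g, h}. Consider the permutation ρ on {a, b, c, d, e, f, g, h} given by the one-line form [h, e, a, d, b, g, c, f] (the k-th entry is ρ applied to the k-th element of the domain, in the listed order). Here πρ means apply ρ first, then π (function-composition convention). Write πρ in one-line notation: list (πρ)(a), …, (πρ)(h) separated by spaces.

g a e b f h c d

(πρ)(x) = π(ρ(x)). Computing each image: π(ρ(a)) = π(h) = g, π(ρ(b)) = π(e) = a, π(ρ(c)) = π(a) = e, π(ρ(d)) = π(d) = b, π(ρ(e)) = π(b) = f, π(ρ(f)) = π(g) = h, π(ρ(g)) = π(c) = c, π(ρ(h)) = π(f) = d.
Hence πρ = [g a e b f h c d].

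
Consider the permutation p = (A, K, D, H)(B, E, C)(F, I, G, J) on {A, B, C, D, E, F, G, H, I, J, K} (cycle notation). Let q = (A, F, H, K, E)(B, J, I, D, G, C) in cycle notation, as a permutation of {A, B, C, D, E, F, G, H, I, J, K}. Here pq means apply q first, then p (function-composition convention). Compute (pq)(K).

C

(pq)(K) = p(q(K)). q(K) = E, then p(E) = C. So (pq)(K) = C.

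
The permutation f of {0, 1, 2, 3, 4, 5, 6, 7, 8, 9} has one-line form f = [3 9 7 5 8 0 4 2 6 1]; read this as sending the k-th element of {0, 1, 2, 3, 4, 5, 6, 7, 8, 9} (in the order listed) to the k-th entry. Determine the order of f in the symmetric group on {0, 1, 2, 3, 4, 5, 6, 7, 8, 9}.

Writing f as disjoint cycles, the cycle lengths are 3, 3, 2, 2.
The order is lcm(3, 3, 2, 2) = 6.

6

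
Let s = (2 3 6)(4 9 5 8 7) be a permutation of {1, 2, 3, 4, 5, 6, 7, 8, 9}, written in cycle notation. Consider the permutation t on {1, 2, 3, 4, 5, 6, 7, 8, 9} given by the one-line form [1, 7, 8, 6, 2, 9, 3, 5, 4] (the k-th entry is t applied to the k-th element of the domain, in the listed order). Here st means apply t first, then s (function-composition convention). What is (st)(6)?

t(6) = 9, then s(9) = 5; composing gives (st)(6) = 5.

5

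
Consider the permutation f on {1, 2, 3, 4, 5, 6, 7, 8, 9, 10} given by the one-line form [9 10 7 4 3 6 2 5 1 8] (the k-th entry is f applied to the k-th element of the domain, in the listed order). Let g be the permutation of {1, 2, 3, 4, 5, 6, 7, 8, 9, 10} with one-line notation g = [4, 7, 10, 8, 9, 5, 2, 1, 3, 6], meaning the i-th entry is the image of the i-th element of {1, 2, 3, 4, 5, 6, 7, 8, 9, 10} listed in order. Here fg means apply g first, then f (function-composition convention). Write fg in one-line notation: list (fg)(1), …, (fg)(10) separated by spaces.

4 2 8 5 1 3 10 9 7 6

For each element, apply g then f: 1 → 4 → 4; 2 → 7 → 2; 3 → 10 → 8; 4 → 8 → 5; 5 → 9 → 1; 6 → 5 → 3; 7 → 2 → 10; 8 → 1 → 9; 9 → 3 → 7; 10 → 6 → 6.
So fg in one-line form is 4 2 8 5 1 3 10 9 7 6.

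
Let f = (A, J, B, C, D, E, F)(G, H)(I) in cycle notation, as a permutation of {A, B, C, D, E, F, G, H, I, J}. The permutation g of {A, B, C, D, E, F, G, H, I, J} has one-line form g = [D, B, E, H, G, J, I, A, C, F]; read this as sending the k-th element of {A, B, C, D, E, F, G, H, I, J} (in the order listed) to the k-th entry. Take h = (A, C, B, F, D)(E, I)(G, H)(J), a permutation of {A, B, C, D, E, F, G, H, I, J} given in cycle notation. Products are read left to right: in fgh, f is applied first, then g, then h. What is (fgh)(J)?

Chase J: f(J) = B; g(B) = B; h(B) = F. Hence (fgh)(J) = F.

F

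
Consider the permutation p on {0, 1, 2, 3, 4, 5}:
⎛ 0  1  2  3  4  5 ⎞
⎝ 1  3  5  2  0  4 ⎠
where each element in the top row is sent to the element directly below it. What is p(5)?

The entry below 5 in the array is 4, so p(5) = 4.

4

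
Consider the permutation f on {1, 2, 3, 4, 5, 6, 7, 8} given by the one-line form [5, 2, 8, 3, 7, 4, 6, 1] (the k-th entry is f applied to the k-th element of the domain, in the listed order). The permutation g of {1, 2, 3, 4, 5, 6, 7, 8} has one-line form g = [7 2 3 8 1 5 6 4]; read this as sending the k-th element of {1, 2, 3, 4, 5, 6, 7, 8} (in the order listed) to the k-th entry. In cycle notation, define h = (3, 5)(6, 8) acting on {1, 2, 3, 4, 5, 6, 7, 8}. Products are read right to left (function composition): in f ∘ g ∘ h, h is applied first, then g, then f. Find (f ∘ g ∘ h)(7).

4

Apply the permutations in order: h(7) = 7, then g(7) = 6, then f(6) = 4. So (f ∘ g ∘ h)(7) = 4.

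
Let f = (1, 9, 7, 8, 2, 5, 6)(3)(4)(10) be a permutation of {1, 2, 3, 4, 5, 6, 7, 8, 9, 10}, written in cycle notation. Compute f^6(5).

5 lies in the 7-cycle (1, 9, 7, 8, 2, 5, 6).
Advancing 6 steps from 5: 5 → 6 → 1 → 9 → 7 → 8 → 2.

2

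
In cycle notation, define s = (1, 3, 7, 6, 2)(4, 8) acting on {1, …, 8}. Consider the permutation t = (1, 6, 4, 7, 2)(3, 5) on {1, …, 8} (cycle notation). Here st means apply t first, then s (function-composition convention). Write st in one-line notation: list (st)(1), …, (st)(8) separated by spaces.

(st)(x) = s(t(x)). Computing each image: s(t(1)) = s(6) = 2, s(t(2)) = s(1) = 3, s(t(3)) = s(5) = 5, s(t(4)) = s(7) = 6, s(t(5)) = s(3) = 7, s(t(6)) = s(4) = 8, s(t(7)) = s(2) = 1, s(t(8)) = s(8) = 4.
Hence st = [2 3 5 6 7 8 1 4].

2 3 5 6 7 8 1 4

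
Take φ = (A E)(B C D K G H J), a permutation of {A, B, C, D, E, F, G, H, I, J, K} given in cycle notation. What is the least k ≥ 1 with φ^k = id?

The disjoint cycles have lengths 7, 2, 1, 1.
The order of φ is the least common multiple of its cycle lengths: lcm(7, 2) = 14.

14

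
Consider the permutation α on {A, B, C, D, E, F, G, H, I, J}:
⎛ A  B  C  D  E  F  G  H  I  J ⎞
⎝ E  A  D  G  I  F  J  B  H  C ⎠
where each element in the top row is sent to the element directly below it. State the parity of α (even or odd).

odd

In disjoint-cycle form the cycle lengths are 5, 4, 1.
A cycle of length ℓ contributes ℓ−1 transpositions, so α is a product of 4 + 3 = 7 transpositions — odd.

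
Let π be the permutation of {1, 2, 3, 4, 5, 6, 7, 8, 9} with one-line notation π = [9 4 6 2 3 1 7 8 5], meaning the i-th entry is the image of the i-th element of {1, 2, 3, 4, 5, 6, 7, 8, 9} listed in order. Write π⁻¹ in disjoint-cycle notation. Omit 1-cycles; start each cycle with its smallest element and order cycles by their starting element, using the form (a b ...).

The cycle decomposition of π is (1 9 5 3 6)(2 4).
Reversing each cycle (and rotating so the smallest element leads) gives π⁻¹ = (1 6 3 5 9)(2 4).

(1 6 3 5 9)(2 4)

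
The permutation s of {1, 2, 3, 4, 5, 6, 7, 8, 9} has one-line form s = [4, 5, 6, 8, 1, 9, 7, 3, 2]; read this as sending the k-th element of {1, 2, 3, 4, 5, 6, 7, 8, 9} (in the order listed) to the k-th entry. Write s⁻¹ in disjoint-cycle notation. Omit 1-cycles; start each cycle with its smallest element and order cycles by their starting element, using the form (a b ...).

The cycle decomposition of s is (1 4 8 3 6 9 2 5).
Reversing each cycle (and rotating so the smallest element leads) gives s⁻¹ = (1 5 2 9 6 3 8 4).

(1 5 2 9 6 3 8 4)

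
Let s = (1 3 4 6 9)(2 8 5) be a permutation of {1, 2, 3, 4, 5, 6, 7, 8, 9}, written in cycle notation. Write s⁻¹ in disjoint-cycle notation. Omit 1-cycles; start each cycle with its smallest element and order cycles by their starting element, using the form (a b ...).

If s sends a → b within a cycle, s⁻¹ sends b → a; equivalently, reverse each cycle.
Reversing each cycle of s and rotating so the smallest element leads gives (1 9 6 4 3)(2 5 8).

(1 9 6 4 3)(2 5 8)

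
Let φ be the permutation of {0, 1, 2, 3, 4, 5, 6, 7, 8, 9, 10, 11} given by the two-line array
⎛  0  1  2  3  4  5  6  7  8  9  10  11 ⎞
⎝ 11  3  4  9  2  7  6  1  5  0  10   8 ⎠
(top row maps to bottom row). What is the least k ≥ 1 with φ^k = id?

8

Writing φ as disjoint cycles, the cycle lengths are 8, 2, 1, 1.
The order of φ is the least common multiple of its cycle lengths: lcm(8, 2) = 8.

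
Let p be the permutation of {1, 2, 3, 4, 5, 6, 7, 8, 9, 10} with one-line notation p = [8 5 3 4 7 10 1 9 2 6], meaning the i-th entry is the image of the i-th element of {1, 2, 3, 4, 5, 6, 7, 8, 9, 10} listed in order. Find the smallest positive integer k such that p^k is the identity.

The disjoint-cycle form of p has cycle lengths 6, 2, 1, 1.
The order is lcm(6, 2) = 6.

6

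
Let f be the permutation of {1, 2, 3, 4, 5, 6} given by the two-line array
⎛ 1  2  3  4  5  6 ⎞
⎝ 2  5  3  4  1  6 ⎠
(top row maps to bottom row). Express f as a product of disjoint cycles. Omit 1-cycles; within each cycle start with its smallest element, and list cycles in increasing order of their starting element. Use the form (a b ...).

(1 2 5)

Iterating f from 1 gives 1 → 2 → 5 → 1; that is the 3-cycle (1 2 5).
Continuing from each remaining unvisited element yields (1 2 5).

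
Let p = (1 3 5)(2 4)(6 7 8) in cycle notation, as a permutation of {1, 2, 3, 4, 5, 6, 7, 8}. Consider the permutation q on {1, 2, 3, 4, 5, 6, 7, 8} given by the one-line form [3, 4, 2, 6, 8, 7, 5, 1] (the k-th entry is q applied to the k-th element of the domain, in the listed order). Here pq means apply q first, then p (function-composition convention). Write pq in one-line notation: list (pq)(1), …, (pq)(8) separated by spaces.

5 2 4 7 6 8 1 3

For each element, apply q then p: 1 → 3 → 5; 2 → 4 → 2; 3 → 2 → 4; 4 → 6 → 7; 5 → 8 → 6; 6 → 7 → 8; 7 → 5 → 1; 8 → 1 → 3.
So pq in one-line form is 5 2 4 7 6 8 1 3.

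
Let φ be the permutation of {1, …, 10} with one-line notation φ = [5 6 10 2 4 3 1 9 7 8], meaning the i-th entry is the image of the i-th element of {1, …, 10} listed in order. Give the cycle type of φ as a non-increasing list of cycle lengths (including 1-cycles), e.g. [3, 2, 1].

The disjoint cycles are (1, 5, 4, 2, 6, 3, 10, 8, 9, 7), with lengths 10 in non-increasing order.

[10]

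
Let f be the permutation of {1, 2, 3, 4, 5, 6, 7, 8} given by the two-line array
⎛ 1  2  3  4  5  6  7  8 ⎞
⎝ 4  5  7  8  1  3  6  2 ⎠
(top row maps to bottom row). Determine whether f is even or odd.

even

In disjoint-cycle form the cycle lengths are 5, 3.
A cycle is odd iff its length is even; f has 0 even-length cycles, so sgn(f) = (−1)^0 and f is even.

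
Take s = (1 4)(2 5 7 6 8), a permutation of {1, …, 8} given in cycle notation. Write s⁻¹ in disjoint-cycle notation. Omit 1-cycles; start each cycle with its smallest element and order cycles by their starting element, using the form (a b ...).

Inverting a permutation written in cycle notation just reverses the order within every cycle.
After reversing and putting each cycle's least element first, s⁻¹ = (1 4)(2 8 6 7 5).

(1 4)(2 8 6 7 5)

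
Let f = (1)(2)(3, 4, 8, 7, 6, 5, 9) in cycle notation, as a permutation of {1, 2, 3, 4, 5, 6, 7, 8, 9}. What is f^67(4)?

4 lies in the 7-cycle (3, 4, 8, 7, 6, 5, 9).
On a 7-cycle, f^7 is the identity, so f^67 = f^4 there (67 ≡ 4 mod 7).
Stepping 4 places around the cycle: 4 → 8 → 7 → 6 → 5.

5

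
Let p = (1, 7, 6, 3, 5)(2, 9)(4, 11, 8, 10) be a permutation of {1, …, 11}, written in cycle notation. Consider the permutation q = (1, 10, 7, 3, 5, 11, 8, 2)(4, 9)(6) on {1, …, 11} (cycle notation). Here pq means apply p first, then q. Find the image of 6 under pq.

First apply p: p(6) = 3, then q(3) = 5. Thus (pq)(6) = 5.

5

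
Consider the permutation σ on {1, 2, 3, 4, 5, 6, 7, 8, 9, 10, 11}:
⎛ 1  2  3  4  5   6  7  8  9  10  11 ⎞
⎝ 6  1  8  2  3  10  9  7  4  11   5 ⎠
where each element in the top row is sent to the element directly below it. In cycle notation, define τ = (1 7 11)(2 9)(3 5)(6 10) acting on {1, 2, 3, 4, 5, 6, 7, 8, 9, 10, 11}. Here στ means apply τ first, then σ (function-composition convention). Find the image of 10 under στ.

10

(στ)(10) = σ(τ(10)). τ(10) = 6, then σ(6) = 10. So (στ)(10) = 10.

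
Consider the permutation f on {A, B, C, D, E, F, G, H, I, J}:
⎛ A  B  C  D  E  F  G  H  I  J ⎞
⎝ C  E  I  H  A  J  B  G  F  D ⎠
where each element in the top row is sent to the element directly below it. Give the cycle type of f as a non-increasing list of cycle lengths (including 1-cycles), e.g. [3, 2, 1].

The disjoint cycles are (A C I F J D H G B E), with lengths 10 in non-increasing order.

[10]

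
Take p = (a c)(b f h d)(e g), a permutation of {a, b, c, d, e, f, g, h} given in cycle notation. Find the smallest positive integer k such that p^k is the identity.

4

The disjoint cycles have lengths 4, 2, 2.
The order is lcm(4, 2, 2) = 4.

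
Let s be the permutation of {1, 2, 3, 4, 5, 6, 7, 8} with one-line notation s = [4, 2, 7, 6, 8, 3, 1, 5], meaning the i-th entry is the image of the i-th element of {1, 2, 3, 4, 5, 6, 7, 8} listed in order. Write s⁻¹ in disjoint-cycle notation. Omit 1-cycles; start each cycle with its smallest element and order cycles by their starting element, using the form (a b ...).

First write s in disjoint cycles: (1 4 6 3 7)(5 8).
Reversing each cycle (and rotating so the smallest element leads) gives s⁻¹ = (1 7 3 6 4)(5 8).

(1 7 3 6 4)(5 8)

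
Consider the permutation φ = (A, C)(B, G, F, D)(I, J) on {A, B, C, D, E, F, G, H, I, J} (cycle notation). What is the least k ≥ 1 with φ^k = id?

The cycle type of φ is (4, 2, 2, 1, 1).
The order of φ is the least common multiple of its cycle lengths: lcm(4, 2, 2) = 4.

4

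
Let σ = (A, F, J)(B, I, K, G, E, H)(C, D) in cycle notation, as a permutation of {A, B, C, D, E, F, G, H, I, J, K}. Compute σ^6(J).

J lies in the 3-cycle (A, F, J).
Powers repeat with period 3 on this cycle, and 6 mod 3 = 0, so σ^6(J) = σ^0(J).
So σ^6(J) = J.

J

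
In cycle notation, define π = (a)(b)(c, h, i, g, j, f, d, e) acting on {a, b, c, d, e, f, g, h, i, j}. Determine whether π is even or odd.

The cycle lengths are 8, 1, 1.
A cycle is odd iff its length is even; π has 1 even-length cycle, so sgn(π) = (−1)^1 and π is odd.

odd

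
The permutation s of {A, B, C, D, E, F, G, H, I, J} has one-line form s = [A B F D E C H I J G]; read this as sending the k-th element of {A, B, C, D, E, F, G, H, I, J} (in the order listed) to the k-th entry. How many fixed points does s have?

4

The fixed points (elements with s(x) = x) are {A, B, D, E}, so there are 4.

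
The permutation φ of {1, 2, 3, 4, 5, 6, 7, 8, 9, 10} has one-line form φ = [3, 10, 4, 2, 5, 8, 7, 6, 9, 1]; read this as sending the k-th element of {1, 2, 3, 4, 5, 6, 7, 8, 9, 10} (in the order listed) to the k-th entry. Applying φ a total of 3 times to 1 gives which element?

2

Tracing 1 → 3 → … returns to 1 after 5 steps, so 1 lies in a 5-cycle (1 3 4 2 10).
Advancing 3 steps from 1: 1 → 3 → 4 → 2.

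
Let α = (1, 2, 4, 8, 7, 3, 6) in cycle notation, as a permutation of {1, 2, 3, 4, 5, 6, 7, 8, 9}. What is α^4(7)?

7 lies in the 7-cycle (1, 2, 4, 8, 7, 3, 6).
Advancing 4 steps from 7: 7 → 3 → 6 → 1 → 2.

2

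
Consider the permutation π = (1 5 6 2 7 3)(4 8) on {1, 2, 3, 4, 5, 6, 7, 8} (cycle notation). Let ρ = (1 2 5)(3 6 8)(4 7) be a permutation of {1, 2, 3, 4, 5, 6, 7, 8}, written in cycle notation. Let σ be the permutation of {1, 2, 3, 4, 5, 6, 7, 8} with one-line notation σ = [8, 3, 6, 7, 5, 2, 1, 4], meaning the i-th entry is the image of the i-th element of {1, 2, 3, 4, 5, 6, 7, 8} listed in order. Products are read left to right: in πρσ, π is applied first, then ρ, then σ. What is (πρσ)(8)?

1

(πρσ)(8) = σ(ρ(π(8))). π(8) = 4, then ρ(4) = 7, then σ(7) = 1, so the result is 1.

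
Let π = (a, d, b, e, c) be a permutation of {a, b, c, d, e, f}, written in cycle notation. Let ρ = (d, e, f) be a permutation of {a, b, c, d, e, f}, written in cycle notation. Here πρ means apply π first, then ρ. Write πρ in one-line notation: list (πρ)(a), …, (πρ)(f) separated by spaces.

e f a b c d

Chase each element through π then ρ: a → d → e; b → e → f; c → a → a; d → b → b; e → c → c; f → f → d.
Collecting the images, πρ = [e f a b c d].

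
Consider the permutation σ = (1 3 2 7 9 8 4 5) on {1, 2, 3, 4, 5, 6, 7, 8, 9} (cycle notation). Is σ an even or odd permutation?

odd

The cycle lengths are 8, 1.
A cycle is odd iff its length is even; σ has 1 even-length cycle, so sgn(σ) = (−1)^1 and σ is odd.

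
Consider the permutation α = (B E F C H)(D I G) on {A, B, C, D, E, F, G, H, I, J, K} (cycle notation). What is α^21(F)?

F lies in the 5-cycle (B E F C H).
On a 5-cycle, α^5 is the identity, so α^21 = α^1 there (21 ≡ 1 mod 5).
Advancing 1 step from F: F → C.

C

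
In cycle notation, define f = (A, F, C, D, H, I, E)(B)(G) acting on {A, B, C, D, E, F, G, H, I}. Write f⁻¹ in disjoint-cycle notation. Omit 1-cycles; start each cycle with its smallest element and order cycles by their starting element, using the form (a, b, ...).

If f sends a → b within a cycle, f⁻¹ sends b → a; equivalently, reverse each cycle.
After reversing and putting each cycle's least element first, f⁻¹ = (A, E, I, H, D, C, F).

(A, E, I, H, D, C, F)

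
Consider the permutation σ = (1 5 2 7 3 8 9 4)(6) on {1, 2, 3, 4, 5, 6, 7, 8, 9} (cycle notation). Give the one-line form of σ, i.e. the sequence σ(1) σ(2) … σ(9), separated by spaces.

5 7 8 1 2 6 3 9 4

Each element maps to the next entry in its cycle (wrapping to the front): 1↦5, 2↦7, 3↦8, 4↦1, 5↦2, 6↦6, 7↦3, 8↦9, 9↦4.
So the one-line form is 5 7 8 1 2 6 3 9 4.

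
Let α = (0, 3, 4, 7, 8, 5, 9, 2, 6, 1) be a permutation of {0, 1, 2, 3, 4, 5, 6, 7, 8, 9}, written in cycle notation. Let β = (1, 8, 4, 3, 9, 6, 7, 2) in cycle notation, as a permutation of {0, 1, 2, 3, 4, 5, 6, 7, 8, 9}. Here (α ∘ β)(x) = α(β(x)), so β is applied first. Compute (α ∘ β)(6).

8

β(6) = 7, then α(7) = 8; composing gives (α ∘ β)(6) = 8.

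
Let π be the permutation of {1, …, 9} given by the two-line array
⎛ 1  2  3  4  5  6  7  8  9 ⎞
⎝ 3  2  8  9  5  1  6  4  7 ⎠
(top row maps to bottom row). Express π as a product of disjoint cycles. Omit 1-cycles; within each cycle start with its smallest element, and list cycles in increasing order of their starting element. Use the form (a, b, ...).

Start at 1 and follow images: 1 → 3 → 8 → 4 → 9 → 7 → 6 → 1, giving the cycle (1, 3, 8, 4, 9, 7, 6).
Repeating from the next unused element and collecting all non-trivial cycles gives (1, 3, 8, 4, 9, 7, 6).

(1, 3, 8, 4, 9, 7, 6)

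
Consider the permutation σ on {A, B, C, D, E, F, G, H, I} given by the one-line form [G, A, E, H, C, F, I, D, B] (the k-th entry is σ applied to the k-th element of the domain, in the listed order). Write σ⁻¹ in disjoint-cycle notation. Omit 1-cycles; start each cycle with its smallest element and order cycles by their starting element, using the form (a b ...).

(A B I G)(C E)(D H)

First write σ in disjoint cycles: (A G I B)(C E)(D H).
The inverse reverses every cycle; in canonical form, σ⁻¹ = (A B I G)(C E)(D H).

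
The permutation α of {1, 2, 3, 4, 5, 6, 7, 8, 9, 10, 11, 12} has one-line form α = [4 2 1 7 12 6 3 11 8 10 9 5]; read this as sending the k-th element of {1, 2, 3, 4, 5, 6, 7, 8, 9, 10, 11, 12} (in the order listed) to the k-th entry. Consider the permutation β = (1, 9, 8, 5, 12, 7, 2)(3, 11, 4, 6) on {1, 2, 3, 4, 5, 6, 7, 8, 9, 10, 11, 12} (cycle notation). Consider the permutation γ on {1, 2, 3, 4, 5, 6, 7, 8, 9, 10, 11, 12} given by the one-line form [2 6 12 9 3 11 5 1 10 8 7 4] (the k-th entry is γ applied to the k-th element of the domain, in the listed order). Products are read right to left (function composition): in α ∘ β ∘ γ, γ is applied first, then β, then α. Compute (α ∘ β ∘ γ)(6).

7

Apply the permutations in order: γ(6) = 11, then β(11) = 4, then α(4) = 7. So (α ∘ β ∘ γ)(6) = 7.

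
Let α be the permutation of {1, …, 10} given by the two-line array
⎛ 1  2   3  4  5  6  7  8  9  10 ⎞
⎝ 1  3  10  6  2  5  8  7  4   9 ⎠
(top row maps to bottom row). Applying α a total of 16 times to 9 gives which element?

Tracing 9 → 4 → … returns to 9 after 7 steps, so 9 lies in a 7-cycle (2 3 10 9 4 6 5).
On a 7-cycle, α^7 is the identity, so α^16 = α^2 there (16 ≡ 2 mod 7).
Advancing 2 steps from 9: 9 → 4 → 6.

6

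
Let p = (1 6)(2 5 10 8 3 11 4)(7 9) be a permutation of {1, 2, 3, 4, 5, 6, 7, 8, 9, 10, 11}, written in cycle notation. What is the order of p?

14

The cycle type of p is (7, 2, 2).
Since disjoint cycles commute, ord(p) = lcm(7, 2, 2) = 14.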